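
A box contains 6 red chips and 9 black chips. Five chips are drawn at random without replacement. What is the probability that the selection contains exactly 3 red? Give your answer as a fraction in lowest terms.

240/1001

The sample space is all 5-subsets of the 15: C(15,5) = 3003.
Selections with exactly 3 red: choose 3 of the 6 red and 2 of the 9 black, C(6,3)·C(9,2) = 20·36 = 720.
Probability = 720/3003 = 240/1001.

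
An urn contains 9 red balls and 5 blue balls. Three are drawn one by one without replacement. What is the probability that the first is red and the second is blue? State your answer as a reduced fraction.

45/182

Multiply the conditional probabilities at each draw: 9/14 · 5/13 = 45/182.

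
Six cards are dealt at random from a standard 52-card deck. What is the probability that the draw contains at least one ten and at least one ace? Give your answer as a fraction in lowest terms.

There are C(52,6) = 20358520 possible draws.
By inclusion-exclusion on the complements, draws missing all tens or all aces: C(48,6) + C(48,6) − C(44,6) = 12271512 + 12271512 − 7059052 = 17483972.
So draws with at least one of each: 20358520 − 17483972 = 2874548, probability 2874548/20358520 = 718637/5089630.

718637/5089630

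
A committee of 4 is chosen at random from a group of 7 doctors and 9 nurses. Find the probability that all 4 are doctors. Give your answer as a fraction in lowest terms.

1/52

There are C(16,4) = 1820 possible selections.
Selections with all doctors: C(7,4) = 35.
Probability = 35/1820 = 1/52.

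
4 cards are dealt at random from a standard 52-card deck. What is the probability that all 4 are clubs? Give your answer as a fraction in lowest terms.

11/4165

There are C(52,4) = 270725 possible 4-card hands.
Hands that are all clubs: C(13,4) = 715.
Probability = 715/270725 = 11/4165.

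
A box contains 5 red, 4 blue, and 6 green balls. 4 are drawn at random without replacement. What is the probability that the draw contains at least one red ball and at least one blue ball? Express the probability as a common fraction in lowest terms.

There are C(15,4) = 1365 possible draws.
By inclusion-exclusion on the complements, draws missing all red or all blue: C(10,4) + C(11,4) − C(6,4) = 210 + 330 − 15 = 525.
So draws with at least one of each: 1365 − 525 = 840, probability 840/1365 = 8/13.

8/13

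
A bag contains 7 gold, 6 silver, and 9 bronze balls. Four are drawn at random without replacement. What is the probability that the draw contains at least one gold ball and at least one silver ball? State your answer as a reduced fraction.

There are C(22,4) = 7315 possible draws.
By inclusion-exclusion on the complements, draws missing all gold or all silver: C(15,4) + C(16,4) − C(9,4) = 1365 + 1820 − 126 = 3059.
So draws with at least one of each: 7315 − 3059 = 4256, probability 4256/7315 = 32/55.

32/55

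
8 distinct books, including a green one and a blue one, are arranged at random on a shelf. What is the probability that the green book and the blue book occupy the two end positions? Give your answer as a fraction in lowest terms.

1/28

There are 8! = 40320 arrangements.
Place the green book and the blue book at the ends in 2 ways, arrange the remaining 6 in 6! = 720 ways: 2·720 = 1440.
Probability = 1440/40320 = 1/28.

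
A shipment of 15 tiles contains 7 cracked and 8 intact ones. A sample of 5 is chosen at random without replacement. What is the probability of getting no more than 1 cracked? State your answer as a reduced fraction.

There are C(15,5) = 3003 ways to choose the 5.
Favorable selections (no more than 1 cracked): C(7,0)·C(8,5) + C(7,1)·C(8,4) = 56 + 490 = 546.
Probability = 546/3003 = 2/11.

2/11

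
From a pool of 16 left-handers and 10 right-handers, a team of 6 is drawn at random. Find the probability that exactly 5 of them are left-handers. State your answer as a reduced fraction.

The sample space is all 6-subsets of the 26: C(26,6) = 230230.
Selections with exactly 5 left-handers: choose 5 of the 16 left-handers and 1 of the 10 right-handers, C(16,5)·C(10,1) = 4368·10 = 43680.
Probability = 43680/230230 = 48/253.

48/253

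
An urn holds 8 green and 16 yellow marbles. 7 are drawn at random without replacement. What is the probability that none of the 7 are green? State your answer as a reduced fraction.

There are C(24,7) = 346104 possible selections.
Selections with no green (all yellow): C(16,7) = 11440.
Probability = 11440/346104 = 130/3933.

130/3933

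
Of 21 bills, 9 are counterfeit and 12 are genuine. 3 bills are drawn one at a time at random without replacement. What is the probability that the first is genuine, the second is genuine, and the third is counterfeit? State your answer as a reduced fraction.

Multiply the conditional probabilities at each draw: 12/21 · 11/20 · 9/19 = 1188/7980 = 99/665.

99/665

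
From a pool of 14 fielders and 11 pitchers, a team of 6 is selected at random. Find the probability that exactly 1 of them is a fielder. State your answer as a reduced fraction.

Total number of selections: C(25,6) = 177100.
Selections with exactly 1 fielder: choose 1 of the 14 fielders and 5 of the 11 pitchers, C(14,1)·C(11,5) = 14·462 = 6468.
Probability = 6468/177100 = 21/575.

21/575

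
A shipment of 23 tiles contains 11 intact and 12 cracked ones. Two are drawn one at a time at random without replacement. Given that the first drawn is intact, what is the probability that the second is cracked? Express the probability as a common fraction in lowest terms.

After removing one intact, 22 remain: 10 intact and 12 cracked.
So the probability the next is cracked is 12/22 = 6/11.

6/11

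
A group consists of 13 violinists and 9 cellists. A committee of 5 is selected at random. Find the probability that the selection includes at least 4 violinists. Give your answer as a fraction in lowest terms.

There are C(22,5) = 26334 ways to choose the 5.
Favorable selections (at least 4 violinists): C(13,4)·C(9,1) + C(13,5)·C(9,0) = 6435 + 1287 = 7722.
Probability = 7722/26334 = 39/133.

39/133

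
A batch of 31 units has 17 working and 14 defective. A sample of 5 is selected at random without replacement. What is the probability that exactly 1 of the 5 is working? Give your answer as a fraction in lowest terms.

Total number of selections: C(31,5) = 169911.
Selections with exactly 1 working: choose 1 of the 17 working and 4 of the 14 defective, C(17,1)·C(14,4) = 17·1001 = 17017.
Probability = 17017/169911 = 2431/24273.

2431/24273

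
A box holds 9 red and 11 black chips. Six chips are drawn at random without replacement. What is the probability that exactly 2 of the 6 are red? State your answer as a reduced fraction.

There are C(20,6) = 38760 ways to choose 6 from 20.
Selections with exactly 2 red: choose 2 of the 9 red and 4 of the 11 black, C(9,2)·C(11,4) = 36·330 = 11880.
Probability = 11880/38760 = 99/323.

99/323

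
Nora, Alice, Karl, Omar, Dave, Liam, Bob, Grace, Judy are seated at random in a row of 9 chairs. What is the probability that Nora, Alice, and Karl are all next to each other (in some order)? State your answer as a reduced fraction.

1/12

There are 9! = 362880 arrangements.
Treat the three as one block: 7! placements × 3! orders within the block = 5040·6 = 30240.
Probability = 30240/362880 = 1/12.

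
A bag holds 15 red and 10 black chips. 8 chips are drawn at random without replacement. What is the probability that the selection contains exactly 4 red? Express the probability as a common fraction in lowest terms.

There are C(25,8) = 1081575 ways to choose 8 from 25.
Selections with exactly 4 red: choose 4 of the 15 red and 4 of the 10 black, C(15,4)·C(10,4) = 1365·210 = 286650.
Probability = 286650/1081575 = 1274/4807.

1274/4807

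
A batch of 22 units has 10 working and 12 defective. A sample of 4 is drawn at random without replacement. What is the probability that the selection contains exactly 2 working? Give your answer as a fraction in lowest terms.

Total number of selections: C(22,4) = 7315.
Selections with exactly 2 working: choose 2 of the 10 working and 2 of the 12 defective, C(10,2)·C(12,2) = 45·66 = 2970.
Probability = 2970/7315 = 54/133.

54/133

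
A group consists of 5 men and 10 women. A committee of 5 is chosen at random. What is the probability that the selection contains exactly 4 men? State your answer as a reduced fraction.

50/3003

The sample space is all 5-subsets of the 15: C(15,5) = 3003.
Selections with exactly 4 men: choose 4 of the 5 men and 1 of the 10 women, C(5,4)·C(10,1) = 5·10 = 50.
Probability = 50/3003.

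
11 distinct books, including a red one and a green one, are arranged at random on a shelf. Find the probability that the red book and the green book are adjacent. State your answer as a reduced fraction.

2/11

There are 11! = 39916800 arrangements.
Treat the red book and the green book as a block: 10! arrangements of the blocks × 2 orders within the block = 2·3628800 = 7257600.
Probability = 7257600/39916800 = 2/11.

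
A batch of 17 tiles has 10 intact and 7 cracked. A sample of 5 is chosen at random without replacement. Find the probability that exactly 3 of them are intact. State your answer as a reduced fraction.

90/221

The sample space is all 5-subsets of the 17: C(17,5) = 6188.
Selections with exactly 3 intact: choose 3 of the 10 intact and 2 of the 7 cracked, C(10,3)·C(7,2) = 120·21 = 2520.
Probability = 2520/6188 = 90/221.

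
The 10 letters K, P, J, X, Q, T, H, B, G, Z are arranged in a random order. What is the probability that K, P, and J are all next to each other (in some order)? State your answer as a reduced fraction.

1/15

There are 10! = 3628800 arrangements.
Treat the three as one block: 8! placements × 3! orders within the block = 40320·6 = 241920.
Probability = 241920/3628800 = 1/15.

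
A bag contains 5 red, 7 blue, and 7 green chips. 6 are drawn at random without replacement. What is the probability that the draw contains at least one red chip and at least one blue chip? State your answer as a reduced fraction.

829/969

There are C(19,6) = 27132 possible draws.
By inclusion-exclusion on the complements, draws missing all red or all blue: C(14,6) + C(12,6) − C(7,6) = 3003 + 924 − 7 = 3920.
So draws with at least one of each: 27132 − 3920 = 23212, probability 23212/27132 = 829/969.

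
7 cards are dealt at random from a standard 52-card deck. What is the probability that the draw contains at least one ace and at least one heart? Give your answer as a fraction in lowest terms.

There are C(52,7) = 133784560 possible draws.
By inclusion-exclusion on the complements, draws missing all aces or all hearts: C(48,7) + C(39,7) − C(36,7) = 73629072 + 15380937 − 8347680 = 80662329.
So draws with at least one of each: 133784560 − 80662329 = 53122231, probability 53122231/133784560.

53122231/133784560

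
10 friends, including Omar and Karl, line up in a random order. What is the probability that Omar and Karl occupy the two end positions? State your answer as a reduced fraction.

1/45

There are 10! = 3628800 arrangements.
Place Omar and Karl at the ends in 2 ways, arrange the remaining 8 in 8! = 40320 ways: 2·40320 = 80640.
Probability = 80640/3628800 = 1/45.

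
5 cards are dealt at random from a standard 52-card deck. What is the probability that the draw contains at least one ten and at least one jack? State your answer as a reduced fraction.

There are C(52,5) = 2598960 possible draws.
By inclusion-exclusion on the complements, draws missing all tens or all jacks: C(48,5) + C(48,5) − C(44,5) = 1712304 + 1712304 − 1086008 = 2338600.
So draws with at least one of each: 2598960 − 2338600 = 260360, probability 260360/2598960 = 6509/64974.

6509/64974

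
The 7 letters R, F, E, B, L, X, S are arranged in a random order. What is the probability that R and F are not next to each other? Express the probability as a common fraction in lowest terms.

5/7

There are 7! = 5040 arrangements.
Arrangements with R and F adjacent: 2·6! = 1440.
So not adjacent: 5040 − 1440 = 3600, probability 3600/5040 = 5/7.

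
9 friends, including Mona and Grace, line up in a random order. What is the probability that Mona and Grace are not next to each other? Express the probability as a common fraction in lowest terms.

7/9

There are 9! = 362880 arrangements.
Arrangements with Mona and Grace adjacent: 2·8! = 80640.
So not adjacent: 362880 − 80640 = 282240, probability 282240/362880 = 7/9.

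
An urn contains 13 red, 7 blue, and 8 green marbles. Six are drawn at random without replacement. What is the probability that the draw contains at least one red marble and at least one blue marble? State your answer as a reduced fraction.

1163/1380

There are C(28,6) = 376740 possible draws.
By inclusion-exclusion on the complements, draws missing all red or all blue: C(15,6) + C(21,6) − C(8,6) = 5005 + 54264 − 28 = 59241.
So draws with at least one of each: 376740 − 59241 = 317499, probability 317499/376740 = 1163/1380.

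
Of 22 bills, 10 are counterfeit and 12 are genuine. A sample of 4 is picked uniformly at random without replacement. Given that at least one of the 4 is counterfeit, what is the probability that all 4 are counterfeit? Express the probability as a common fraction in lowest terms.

Work in counts. Selections with at least one counterfeit: C(22,4) − C(12,4) = 7315 − 495 = 6820.
Of those, selections where all 4 are counterfeit: C(10,4) = 210.
Conditional probability = 210/6820 = 21/682.

21/682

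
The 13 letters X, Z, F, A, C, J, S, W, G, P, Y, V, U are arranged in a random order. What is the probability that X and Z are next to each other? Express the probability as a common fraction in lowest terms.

There are 13! = 6227020800 arrangements.
Treat X and Z as a block: 12! arrangements of the blocks × 2 orders within the block = 2·479001600 = 958003200.
Probability = 958003200/6227020800 = 2/13.

2/13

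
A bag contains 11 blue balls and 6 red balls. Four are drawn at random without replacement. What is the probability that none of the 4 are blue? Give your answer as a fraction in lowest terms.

There are C(17,4) = 2380 possible selections.
Selections with no blue (all red): C(6,4) = 15.
Probability = 15/2380 = 3/476.

3/476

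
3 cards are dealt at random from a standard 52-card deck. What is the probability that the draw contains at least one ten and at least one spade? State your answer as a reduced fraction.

There are C(52,3) = 22100 possible draws.
By inclusion-exclusion on the complements, draws missing all tens or all spades: C(48,3) + C(39,3) − C(36,3) = 17296 + 9139 − 7140 = 19295.
So draws with at least one of each: 22100 − 19295 = 2805, probability 2805/22100 = 33/260.

33/260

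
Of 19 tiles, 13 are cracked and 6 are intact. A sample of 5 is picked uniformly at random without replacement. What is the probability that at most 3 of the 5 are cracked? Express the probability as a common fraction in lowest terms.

There are C(19,5) = 11628 ways to choose the 5.
Count the complement (more than 3 cracked): C(13,4)·C(6,1) + C(13,5)·C(6,0) = 4290 + 1287 = 5577.
Probability = 1 − 5577/11628 = 6051/11628 = 2017/3876.

2017/3876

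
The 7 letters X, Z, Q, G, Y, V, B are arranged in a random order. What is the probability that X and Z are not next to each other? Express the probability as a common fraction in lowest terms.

5/7

There are 7! = 5040 arrangements.
Arrangements with X and Z adjacent: 2·6! = 1440.
So not adjacent: 5040 − 1440 = 3600, probability 3600/5040 = 5/7.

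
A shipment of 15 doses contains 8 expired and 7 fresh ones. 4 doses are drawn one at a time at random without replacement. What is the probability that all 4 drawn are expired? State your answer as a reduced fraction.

Multiply the conditional probabilities at each draw: 8/15 · 7/14 · 6/13 · 5/12 = 1680/32760 = 2/39.

2/39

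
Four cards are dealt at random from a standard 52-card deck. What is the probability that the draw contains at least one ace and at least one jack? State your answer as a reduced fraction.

1332/20825

There are C(52,4) = 270725 possible draws.
By inclusion-exclusion on the complements, draws missing all aces or all jacks: C(48,4) + C(48,4) − C(44,4) = 194580 + 194580 − 135751 = 253409.
So draws with at least one of each: 270725 − 253409 = 17316, probability 17316/270725 = 1332/20825.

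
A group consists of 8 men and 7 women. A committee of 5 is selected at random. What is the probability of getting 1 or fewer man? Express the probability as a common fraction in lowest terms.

43/429

There are C(15,5) = 3003 ways to choose the 5.
Favorable selections (1 or fewer man): C(8,0)·C(7,5) + C(8,1)·C(7,4) = 21 + 280 = 301.
Probability = 301/3003 = 43/429.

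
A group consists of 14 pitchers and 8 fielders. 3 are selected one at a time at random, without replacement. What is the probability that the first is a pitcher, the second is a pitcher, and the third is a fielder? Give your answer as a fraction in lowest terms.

Multiply the conditional probabilities at each draw: 14/22 · 13/21 · 8/20 = 1456/9240 = 26/165.

26/165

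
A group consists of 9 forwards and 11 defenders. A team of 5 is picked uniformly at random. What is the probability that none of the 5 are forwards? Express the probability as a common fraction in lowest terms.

77/2584

There are C(20,5) = 15504 possible selections.
Selections with no forwards (all defenders): C(11,5) = 462.
Probability = 462/15504 = 77/2584.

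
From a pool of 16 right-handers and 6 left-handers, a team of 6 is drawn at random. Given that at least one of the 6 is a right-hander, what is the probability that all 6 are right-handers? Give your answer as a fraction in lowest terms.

2002/18653

Work in counts. Selections with at least one right-hander: C(22,6) − C(6,6) = 74613 − 1 = 74612.
Of those, selections where all 6 are right-handers: C(16,6) = 8008.
Conditional probability = 8008/74612 = 2002/18653.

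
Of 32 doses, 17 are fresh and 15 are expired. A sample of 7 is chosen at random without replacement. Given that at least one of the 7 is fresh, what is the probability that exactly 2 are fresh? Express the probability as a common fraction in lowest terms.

616/5067

Work in counts. Selections with at least one fresh: C(32,7) − C(15,7) = 3365856 − 6435 = 3359421.
Of those, selections where exactly 2 are fresh: C(17,2)·C(15,5) = 136·3003 = 408408.
Conditional probability = 408408/3359421 = 616/5067.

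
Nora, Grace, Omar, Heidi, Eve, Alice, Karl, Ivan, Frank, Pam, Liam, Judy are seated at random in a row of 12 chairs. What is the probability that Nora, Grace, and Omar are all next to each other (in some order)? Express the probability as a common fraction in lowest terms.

There are 12! = 479001600 arrangements.
Treat the three as one block: 10! placements × 3! orders within the block = 3628800·6 = 21772800.
Probability = 21772800/479001600 = 1/22.

1/22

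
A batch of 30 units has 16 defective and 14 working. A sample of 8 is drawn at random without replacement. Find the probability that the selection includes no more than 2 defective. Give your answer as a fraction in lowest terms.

There are C(30,8) = 5852925 ways to choose the 8.
Favorable selections (no more than 2 defective): C(16,0)·C(14,8) + C(16,1)·C(14,7) + C(16,2)·C(14,6) = 3003 + 54912 + 360360 = 418275.
Probability = 418275/5852925 = 143/2001.

143/2001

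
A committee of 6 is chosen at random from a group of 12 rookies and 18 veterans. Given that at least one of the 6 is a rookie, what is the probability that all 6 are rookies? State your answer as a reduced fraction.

Work in counts. Selections with at least one rookie: C(30,6) − C(18,6) = 593775 − 18564 = 575211.
Of those, selections where all 6 are rookies: C(12,6) = 924.
Conditional probability = 924/575211 = 44/27391.

44/27391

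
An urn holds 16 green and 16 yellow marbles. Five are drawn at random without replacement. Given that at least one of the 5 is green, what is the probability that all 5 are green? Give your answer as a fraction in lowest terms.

Work in counts. Selections with at least one green: C(32,5) − C(16,5) = 201376 − 4368 = 197008.
Of those, selections where all 5 are green: C(16,5) = 4368.
Conditional probability = 4368/197008 = 39/1759.

39/1759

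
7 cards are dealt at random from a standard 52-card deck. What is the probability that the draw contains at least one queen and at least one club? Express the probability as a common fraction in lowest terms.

53122231/133784560

There are C(52,7) = 133784560 possible draws.
By inclusion-exclusion on the complements, draws missing all queens or all clubs: C(48,7) + C(39,7) − C(36,7) = 73629072 + 15380937 − 8347680 = 80662329.
So draws with at least one of each: 133784560 − 80662329 = 53122231, probability 53122231/133784560.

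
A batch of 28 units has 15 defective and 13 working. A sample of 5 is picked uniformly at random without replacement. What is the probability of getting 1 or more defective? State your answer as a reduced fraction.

There are C(28,5) = 98280 ways to choose the 5.
Favorable selections (1 or more defective): C(15,1)·C(13,4) + C(15,2)·C(13,3) + C(15,3)·C(13,2) + C(15,4)·C(13,1) + C(15,5)·C(13,0) = 10725 + 30030 + 35490 + 17745 + 3003 = 96993.
Probability = 96993/98280 = 829/840.

829/840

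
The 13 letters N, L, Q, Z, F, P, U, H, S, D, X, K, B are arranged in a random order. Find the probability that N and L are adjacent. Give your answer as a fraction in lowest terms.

There are 13! = 6227020800 arrangements.
Treat N and L as a block: 12! arrangements of the blocks × 2 orders within the block = 2·479001600 = 958003200.
Probability = 958003200/6227020800 = 2/13.

2/13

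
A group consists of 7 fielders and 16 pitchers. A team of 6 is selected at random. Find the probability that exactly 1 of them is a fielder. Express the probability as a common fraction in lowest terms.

1456/4807

The sample space is all 6-subsets of the 23: C(23,6) = 100947.
Selections with exactly 1 fielder: choose 1 of the 7 fielders and 5 of the 16 pitchers, C(7,1)·C(16,5) = 7·4368 = 30576.
Probability = 30576/100947 = 1456/4807.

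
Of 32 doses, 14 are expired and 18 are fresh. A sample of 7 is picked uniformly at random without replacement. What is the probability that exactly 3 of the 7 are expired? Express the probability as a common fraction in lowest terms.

595/1798

The sample space is all 7-subsets of the 32: C(32,7) = 3365856.
Selections with exactly 3 expired: choose 3 of the 14 expired and 4 of the 18 fresh, C(14,3)·C(18,4) = 364·3060 = 1113840.
Probability = 1113840/3365856 = 595/1798.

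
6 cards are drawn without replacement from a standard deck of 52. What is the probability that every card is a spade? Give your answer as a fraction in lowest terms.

There are C(52,6) = 20358520 possible 6-card hands.
Hands that are all spades: C(13,6) = 1716.
Probability = 1716/20358520 = 33/391510.

33/391510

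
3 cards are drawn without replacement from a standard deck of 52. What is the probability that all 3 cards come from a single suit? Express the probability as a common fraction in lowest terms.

There are C(52,3) = 22100 possible 3-card hands.
Hands of one suit: 4 suits × C(13,3) = 4·286 = 1144.
Probability = 1144/22100 = 22/425.

22/425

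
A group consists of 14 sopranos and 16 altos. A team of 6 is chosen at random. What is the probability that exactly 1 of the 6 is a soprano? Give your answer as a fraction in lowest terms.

224/2175

The sample space is all 6-subsets of the 30: C(30,6) = 593775.
Selections with exactly 1 soprano: choose 1 of the 14 sopranos and 5 of the 16 altos, C(14,1)·C(16,5) = 14·4368 = 61152.
Probability = 61152/593775 = 224/2175.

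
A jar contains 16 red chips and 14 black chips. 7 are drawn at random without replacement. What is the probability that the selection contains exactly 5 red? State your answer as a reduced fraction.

1274/6525

There are C(30,7) = 2035800 ways to choose 7 from 30.
Selections with exactly 5 red: choose 5 of the 16 red and 2 of the 14 black, C(16,5)·C(14,2) = 4368·91 = 397488.
Probability = 397488/2035800 = 1274/6525.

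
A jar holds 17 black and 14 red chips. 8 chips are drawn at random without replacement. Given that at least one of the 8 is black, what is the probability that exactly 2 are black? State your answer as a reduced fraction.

Work in counts. Selections with at least one black: C(31,8) − C(14,8) = 7888725 − 3003 = 7885722.
Of those, selections where exactly 2 are black: C(17,2)·C(14,6) = 136·3003 = 408408.
Conditional probability = 408408/7885722 = 308/5947.

308/5947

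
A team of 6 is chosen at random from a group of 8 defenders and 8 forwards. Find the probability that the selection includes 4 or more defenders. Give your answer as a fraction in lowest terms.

87/286

Total selections: C(16,6) = 8008.
Favorable selections (4 or more defenders): C(8,4)·C(8,2) + C(8,5)·C(8,1) + C(8,6)·C(8,0) = 1960 + 448 + 28 = 2436.
Probability = 2436/8008 = 87/286.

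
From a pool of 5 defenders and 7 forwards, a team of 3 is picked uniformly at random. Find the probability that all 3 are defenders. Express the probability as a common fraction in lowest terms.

1/22

There are C(12,3) = 220 possible selections.
Selections with all defenders: C(5,3) = 10.
Probability = 10/220 = 1/22.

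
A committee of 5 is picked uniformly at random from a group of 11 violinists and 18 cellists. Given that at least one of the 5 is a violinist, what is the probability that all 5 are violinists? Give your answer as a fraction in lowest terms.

Work in counts. Selections with at least one violinist: C(29,5) − C(18,5) = 118755 − 8568 = 110187.
Of those, selections where all 5 are violinists: C(11,5) = 462.
Conditional probability = 462/110187 = 2/477.

2/477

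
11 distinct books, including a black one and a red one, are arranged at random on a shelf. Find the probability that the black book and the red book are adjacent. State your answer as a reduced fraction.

There are 11! = 39916800 arrangements.
Treat the black book and the red book as a block: 10! arrangements of the blocks × 2 orders within the block = 2·3628800 = 7257600.
Probability = 7257600/39916800 = 2/11.

2/11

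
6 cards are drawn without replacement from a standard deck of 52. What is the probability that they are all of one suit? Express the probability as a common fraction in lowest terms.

There are C(52,6) = 20358520 possible 6-card hands.
Hands of one suit: 4 suits × C(13,6) = 4·1716 = 6864.
Probability = 6864/20358520 = 66/195755.

66/195755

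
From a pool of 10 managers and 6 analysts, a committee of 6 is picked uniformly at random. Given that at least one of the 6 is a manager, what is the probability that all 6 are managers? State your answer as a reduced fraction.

70/2669

Work in counts. Selections with at least one manager: C(16,6) − C(6,6) = 8008 − 1 = 8007.
Of those, selections where all 6 are managers: C(10,6) = 210.
Conditional probability = 210/8007 = 70/2669.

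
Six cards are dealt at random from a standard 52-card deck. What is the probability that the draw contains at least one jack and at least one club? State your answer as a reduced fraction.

6772177/20358520

There are C(52,6) = 20358520 possible draws.
By inclusion-exclusion on the complements, draws missing all jacks or all clubs: C(48,6) + C(39,6) − C(36,6) = 12271512 + 3262623 − 1947792 = 13586343.
So draws with at least one of each: 20358520 − 13586343 = 6772177, probability 6772177/20358520.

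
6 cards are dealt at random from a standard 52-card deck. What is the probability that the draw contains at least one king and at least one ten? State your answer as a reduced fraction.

718637/5089630

There are C(52,6) = 20358520 possible draws.
By inclusion-exclusion on the complements, draws missing all kings or all tens: C(48,6) + C(48,6) − C(44,6) = 12271512 + 12271512 − 7059052 = 17483972.
So draws with at least one of each: 20358520 − 17483972 = 2874548, probability 2874548/20358520 = 718637/5089630.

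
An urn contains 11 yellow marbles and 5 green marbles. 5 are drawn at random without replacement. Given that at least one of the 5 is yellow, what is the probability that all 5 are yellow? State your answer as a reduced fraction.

42/397

Work in counts. Selections with at least one yellow: C(16,5) − C(5,5) = 4368 − 1 = 4367.
Of those, selections where all 5 are yellow: C(11,5) = 462.
Conditional probability = 462/4367 = 42/397.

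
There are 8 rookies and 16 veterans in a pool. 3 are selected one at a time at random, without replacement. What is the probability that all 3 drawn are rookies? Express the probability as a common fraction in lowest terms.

Multiply the conditional probabilities at each draw: 8/24 · 7/23 · 6/22 = 336/12144 = 7/253.

7/253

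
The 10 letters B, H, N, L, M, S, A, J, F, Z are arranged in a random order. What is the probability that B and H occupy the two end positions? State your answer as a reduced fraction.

1/45

There are 10! = 3628800 arrangements.
Place B and H at the ends in 2 ways, arrange the remaining 8 in 8! = 40320 ways: 2·40320 = 80640.
Probability = 80640/3628800 = 1/45.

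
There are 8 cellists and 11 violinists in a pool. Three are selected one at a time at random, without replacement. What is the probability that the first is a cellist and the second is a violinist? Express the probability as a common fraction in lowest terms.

Multiply the conditional probabilities at each draw: 8/19 · 11/18 = 88/342 = 44/171.

44/171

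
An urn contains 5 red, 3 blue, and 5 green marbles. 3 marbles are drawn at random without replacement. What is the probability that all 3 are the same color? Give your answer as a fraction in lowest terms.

21/286

There are C(13,3) = 286 ways to draw 3 marbles.
All same color: C(5,3) + C(3,3) + C(5,3) = 10 + 1 + 10 = 21.
Probability = 21/286.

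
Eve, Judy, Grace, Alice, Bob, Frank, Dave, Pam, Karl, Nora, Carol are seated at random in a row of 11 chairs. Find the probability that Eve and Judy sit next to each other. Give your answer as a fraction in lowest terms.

2/11

There are 11! = 39916800 arrangements.
Treat Eve and Judy as a block: 10! arrangements of the blocks × 2 orders within the block = 2·3628800 = 7257600.
Probability = 7257600/39916800 = 2/11.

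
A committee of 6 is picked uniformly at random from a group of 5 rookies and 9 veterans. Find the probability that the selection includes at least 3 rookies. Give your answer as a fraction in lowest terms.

There are C(14,6) = 3003 ways to choose the 6.
Favorable selections (at least 3 rookies): C(5,3)·C(9,3) + C(5,4)·C(9,2) + C(5,5)·C(9,1) = 840 + 180 + 9 = 1029.
Probability = 1029/3003 = 49/143.

49/143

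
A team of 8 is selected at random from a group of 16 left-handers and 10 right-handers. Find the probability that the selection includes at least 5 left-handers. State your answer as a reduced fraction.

15566/24035

There are C(26,8) = 1562275 ways to choose the 8.
Favorable selections (at least 5 left-handers): C(16,5)·C(10,3) + C(16,6)·C(10,2) + C(16,7)·C(10,1) + C(16,8)·C(10,0) = 524160 + 360360 + 114400 + 12870 = 1011790.
Probability = 1011790/1562275 = 15566/24035.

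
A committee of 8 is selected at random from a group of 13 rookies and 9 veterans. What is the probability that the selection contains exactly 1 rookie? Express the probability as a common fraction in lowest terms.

26/17765

There are C(22,8) = 319770 ways to choose 8 from 22.
Selections with exactly 1 rookie: choose 1 of the 13 rookies and 7 of the 9 veterans, C(13,1)·C(9,7) = 13·36 = 468.
Probability = 468/319770 = 26/17765.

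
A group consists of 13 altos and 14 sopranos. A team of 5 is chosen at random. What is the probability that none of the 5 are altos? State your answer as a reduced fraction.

77/3105

There are C(27,5) = 80730 possible selections.
Selections with no altos (all sopranos): C(14,5) = 2002.
Probability = 2002/80730 = 77/3105.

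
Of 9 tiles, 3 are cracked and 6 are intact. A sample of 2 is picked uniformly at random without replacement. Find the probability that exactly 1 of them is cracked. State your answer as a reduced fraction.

1/2

The sample space is all 2-subsets of the 9: C(9,2) = 36.
Selections with exactly 1 cracked: choose 1 of the 3 cracked and 1 of the 6 intact, C(3,1)·C(6,1) = 3·6 = 18.
Probability = 18/36 = 1/2.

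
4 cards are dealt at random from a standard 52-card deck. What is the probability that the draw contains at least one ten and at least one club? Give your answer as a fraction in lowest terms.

There are C(52,4) = 270725 possible draws.
By inclusion-exclusion on the complements, draws missing all tens or all clubs: C(48,4) + C(39,4) − C(36,4) = 194580 + 82251 − 58905 = 217926.
So draws with at least one of each: 270725 − 217926 = 52799, probability 52799/270725.

52799/270725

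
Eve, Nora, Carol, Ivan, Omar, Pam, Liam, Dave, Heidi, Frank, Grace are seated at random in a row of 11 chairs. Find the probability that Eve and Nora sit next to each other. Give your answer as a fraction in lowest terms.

There are 11! = 39916800 arrangements.
Treat Eve and Nora as a block: 10! arrangements of the blocks × 2 orders within the block = 2·3628800 = 7257600.
Probability = 7257600/39916800 = 2/11.

2/11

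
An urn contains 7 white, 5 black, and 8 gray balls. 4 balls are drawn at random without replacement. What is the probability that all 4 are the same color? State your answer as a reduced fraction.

22/969

There are C(20,4) = 4845 ways to draw 4 balls.
All same color: C(7,4) + C(5,4) + C(8,4) = 35 + 5 + 70 = 110.
Probability = 110/4845 = 22/969.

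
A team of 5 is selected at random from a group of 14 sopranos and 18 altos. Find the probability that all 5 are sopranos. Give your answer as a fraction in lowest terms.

There are C(32,5) = 201376 possible selections.
Selections with all sopranos: C(14,5) = 2002.
Probability = 2002/201376 = 143/14384.

143/14384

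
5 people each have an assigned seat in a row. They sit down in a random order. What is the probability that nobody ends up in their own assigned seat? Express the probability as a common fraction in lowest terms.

There are 5! = 120 seatings.
By inclusion-exclusion, seatings with no fixed points: C(5,0)·5! − C(5,1)·4! + C(5,2)·3! − C(5,3)·2! + C(5,4)·1! − C(5,5)·0! = 44.
Probability = 44/120 = 11/30.

11/30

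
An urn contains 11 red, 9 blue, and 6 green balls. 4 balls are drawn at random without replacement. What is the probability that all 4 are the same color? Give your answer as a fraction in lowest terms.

There are C(26,4) = 14950 ways to draw 4 balls.
All same color: C(11,4) + C(9,4) + C(6,4) = 330 + 126 + 15 = 471.
Probability = 471/14950.

471/14950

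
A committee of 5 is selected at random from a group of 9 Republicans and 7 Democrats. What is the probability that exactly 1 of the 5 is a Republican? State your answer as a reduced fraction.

15/208

Total number of selections: C(16,5) = 4368.
Selections with exactly 1 Republican: choose 1 of the 9 Republicans and 4 of the 7 Democrats, C(9,1)·C(7,4) = 9·35 = 315.
Probability = 315/4368 = 15/208.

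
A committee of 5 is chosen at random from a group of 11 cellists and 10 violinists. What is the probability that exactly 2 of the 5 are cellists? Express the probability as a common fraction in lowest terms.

2200/6783

The sample space is all 5-subsets of the 21: C(21,5) = 20349.
Selections with exactly 2 cellists: choose 2 of the 11 cellists and 3 of the 10 violinists, C(11,2)·C(10,3) = 55·120 = 6600.
Probability = 6600/20349 = 2200/6783.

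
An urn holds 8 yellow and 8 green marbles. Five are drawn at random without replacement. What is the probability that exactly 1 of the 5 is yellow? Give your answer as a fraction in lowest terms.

5/39

Total number of selections: C(16,5) = 4368.
Selections with exactly 1 yellow: choose 1 of the 8 yellow and 4 of the 8 green, C(8,1)·C(8,4) = 8·70 = 560.
Probability = 560/4368 = 5/39.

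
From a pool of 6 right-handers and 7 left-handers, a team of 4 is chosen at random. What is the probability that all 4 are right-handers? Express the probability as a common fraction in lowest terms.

3/143

There are C(13,4) = 715 possible selections.
Selections with all right-handers: C(6,4) = 15.
Probability = 15/715 = 3/143.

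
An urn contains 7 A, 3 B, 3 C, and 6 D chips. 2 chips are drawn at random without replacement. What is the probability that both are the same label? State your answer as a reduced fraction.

There are C(19,2) = 171 ways to draw 2 chips.
All same label: C(7,2) + C(3,2) + C(3,2) + C(6,2) = 21 + 3 + 3 + 15 = 42.
Probability = 42/171 = 14/57.

14/57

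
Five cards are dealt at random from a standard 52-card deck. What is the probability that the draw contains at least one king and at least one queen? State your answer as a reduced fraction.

6509/64974

There are C(52,5) = 2598960 possible draws.
By inclusion-exclusion on the complements, draws missing all kings or all queens: C(48,5) + C(48,5) − C(44,5) = 1712304 + 1712304 − 1086008 = 2338600.
So draws with at least one of each: 2598960 − 2338600 = 260360, probability 260360/2598960 = 6509/64974.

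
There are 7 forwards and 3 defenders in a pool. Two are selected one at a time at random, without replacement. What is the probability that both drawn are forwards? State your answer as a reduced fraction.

7/15

Multiply the conditional probabilities at each draw: 7/10 · 6/9 = 42/90 = 7/15.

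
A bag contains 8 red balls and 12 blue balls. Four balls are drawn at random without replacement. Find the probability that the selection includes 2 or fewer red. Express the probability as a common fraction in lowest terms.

Total selections: C(20,4) = 4845.
Count the complement (more than 2 red): C(8,3)·C(12,1) + C(8,4)·C(12,0) = 672 + 70 = 742.
Probability = 1 − 742/4845 = 4103/4845.

4103/4845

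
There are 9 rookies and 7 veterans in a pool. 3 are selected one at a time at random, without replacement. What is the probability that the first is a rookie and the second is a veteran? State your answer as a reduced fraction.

Multiply the conditional probabilities at each draw: 9/16 · 7/15 = 63/240 = 21/80.

21/80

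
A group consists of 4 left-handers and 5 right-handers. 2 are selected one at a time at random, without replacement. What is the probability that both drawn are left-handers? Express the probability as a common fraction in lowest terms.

Multiply the conditional probabilities at each draw: 4/9 · 3/8 = 12/72 = 1/6.

1/6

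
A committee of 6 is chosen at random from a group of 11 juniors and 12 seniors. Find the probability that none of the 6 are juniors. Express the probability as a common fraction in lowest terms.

4/437

There are C(23,6) = 100947 possible selections.
Selections with no juniors (all seniors): C(12,6) = 924.
Probability = 924/100947 = 4/437.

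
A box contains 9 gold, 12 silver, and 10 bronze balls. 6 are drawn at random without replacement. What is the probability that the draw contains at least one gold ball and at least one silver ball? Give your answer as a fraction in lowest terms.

30226/35061

There are C(31,6) = 736281 possible draws.
By inclusion-exclusion on the complements, draws missing all gold or all silver: C(22,6) + C(19,6) − C(10,6) = 74613 + 27132 − 210 = 101535.
So draws with at least one of each: 736281 − 101535 = 634746, probability 634746/736281 = 30226/35061.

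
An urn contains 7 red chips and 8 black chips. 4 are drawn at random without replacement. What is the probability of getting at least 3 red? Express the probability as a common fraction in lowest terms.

There are C(15,4) = 1365 ways to choose the 4.
Favorable selections (at least 3 red): C(7,3)·C(8,1) + C(7,4)·C(8,0) = 280 + 35 = 315.
Probability = 315/1365 = 3/13.

3/13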